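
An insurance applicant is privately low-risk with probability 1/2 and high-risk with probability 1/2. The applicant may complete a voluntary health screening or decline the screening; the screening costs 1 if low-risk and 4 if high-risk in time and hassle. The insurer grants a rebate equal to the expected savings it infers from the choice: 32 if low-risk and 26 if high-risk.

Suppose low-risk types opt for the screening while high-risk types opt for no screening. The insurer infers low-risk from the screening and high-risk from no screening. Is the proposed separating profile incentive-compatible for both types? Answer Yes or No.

Under these beliefs, the screening earns rebate 32 and no screening earns rebate 26.
low-risk: the screening nets 32 − 1 = 31; no screening nets 26. low-risk prefers the screening.
high-risk: the screening nets 32 − 4 = 28; no screening nets 26. high-risk would deviate to the screening.
high-risk has a profitable deviation, so the profile is not an equilibrium.

No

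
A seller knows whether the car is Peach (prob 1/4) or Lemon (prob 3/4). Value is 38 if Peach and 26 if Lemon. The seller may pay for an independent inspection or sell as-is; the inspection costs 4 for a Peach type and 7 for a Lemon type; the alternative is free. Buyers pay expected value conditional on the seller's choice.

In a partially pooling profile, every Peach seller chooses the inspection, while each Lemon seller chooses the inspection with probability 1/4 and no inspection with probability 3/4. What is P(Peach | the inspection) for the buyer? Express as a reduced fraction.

P(the inspection) = (1/4)·1 + (3/4)·(1/4) = 7/16.
By Bayes' rule, P(Peach | the inspection) = (1/4) / (7/16) = 4/7.

4/7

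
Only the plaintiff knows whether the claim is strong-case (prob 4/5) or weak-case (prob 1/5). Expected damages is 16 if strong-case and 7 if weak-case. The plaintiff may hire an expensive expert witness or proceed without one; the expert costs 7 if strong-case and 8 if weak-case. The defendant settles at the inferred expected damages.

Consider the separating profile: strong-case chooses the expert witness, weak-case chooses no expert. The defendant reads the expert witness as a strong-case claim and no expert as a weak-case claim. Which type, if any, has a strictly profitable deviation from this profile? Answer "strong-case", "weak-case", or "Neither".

weak-case

The expert witness pays 16; no expert pays 7.
strong-case: assigned the expert witness, nets 16 − 7 = 9; deviating to no expert nets 7.
weak-case: assigned no expert, nets 7; deviating to the expert witness nets 16 − 8 = 8.
The weak-case type gains 1 by deviating.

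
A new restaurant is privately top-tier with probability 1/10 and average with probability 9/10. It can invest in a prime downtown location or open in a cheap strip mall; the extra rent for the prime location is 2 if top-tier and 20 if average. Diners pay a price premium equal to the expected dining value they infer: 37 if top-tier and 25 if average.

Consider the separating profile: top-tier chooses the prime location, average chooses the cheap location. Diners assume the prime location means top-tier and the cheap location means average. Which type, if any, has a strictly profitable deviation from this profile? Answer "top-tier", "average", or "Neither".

The prime location pays 37; the cheap location pays 25.
top-tier: assigned the prime location, nets 37 − 2 = 35; deviating to the cheap location nets 25.
average: assigned the cheap location, nets 25; deviating to the prime location nets 37 − 20 = 17.
Both types strictly prefer their assigned action; no profitable deviation.

Neither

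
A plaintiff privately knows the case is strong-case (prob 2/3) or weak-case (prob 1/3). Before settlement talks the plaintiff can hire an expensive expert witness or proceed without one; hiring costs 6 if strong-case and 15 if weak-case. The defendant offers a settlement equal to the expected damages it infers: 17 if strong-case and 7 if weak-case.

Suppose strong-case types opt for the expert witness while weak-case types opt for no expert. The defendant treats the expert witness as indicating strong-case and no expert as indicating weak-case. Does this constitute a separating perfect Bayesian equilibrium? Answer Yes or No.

Under these beliefs, the expert witness earns settlement 17 and no expert earns settlement 7.
strong-case: the expert witness nets 17 − 6 = 11; no expert nets 7. strong-case prefers the expert witness.
weak-case: the expert witness nets 17 − 15 = 2; no expert nets 7. weak-case prefers no expert.
Neither type deviates, so the separating profile is an equilibrium.

Yes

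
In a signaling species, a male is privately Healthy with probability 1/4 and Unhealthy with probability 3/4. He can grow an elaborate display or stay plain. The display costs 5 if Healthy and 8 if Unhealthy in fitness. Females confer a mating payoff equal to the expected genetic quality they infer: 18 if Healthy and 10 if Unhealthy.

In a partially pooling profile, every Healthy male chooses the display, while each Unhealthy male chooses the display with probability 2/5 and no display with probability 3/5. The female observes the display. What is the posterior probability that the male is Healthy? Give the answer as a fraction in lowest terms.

P(the display) = (1/4)·1 + (3/4)·(2/5) = 11/20.
By Bayes' rule, P(Healthy | the display) = (1/4) / (11/20) = 5/11.

5/11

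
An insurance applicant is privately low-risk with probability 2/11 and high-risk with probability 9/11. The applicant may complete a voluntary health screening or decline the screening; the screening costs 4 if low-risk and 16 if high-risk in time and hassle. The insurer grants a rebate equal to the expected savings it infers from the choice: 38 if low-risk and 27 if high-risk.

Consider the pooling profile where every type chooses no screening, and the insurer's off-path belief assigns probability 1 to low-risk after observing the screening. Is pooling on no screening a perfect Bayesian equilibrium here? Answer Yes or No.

On path, the insurer holds the prior and pays 2/11·38 + 9/11·27 = 29. Off path (the screening), believing low-risk, it pays 38.
low-risk: no screening nets 29; the screening nets 38 − 4 = 34. low-risk would deviate.
high-risk: no screening nets 29; the screening nets 38 − 16 = 22. high-risk stays.
A type deviates, so pooling fails.

No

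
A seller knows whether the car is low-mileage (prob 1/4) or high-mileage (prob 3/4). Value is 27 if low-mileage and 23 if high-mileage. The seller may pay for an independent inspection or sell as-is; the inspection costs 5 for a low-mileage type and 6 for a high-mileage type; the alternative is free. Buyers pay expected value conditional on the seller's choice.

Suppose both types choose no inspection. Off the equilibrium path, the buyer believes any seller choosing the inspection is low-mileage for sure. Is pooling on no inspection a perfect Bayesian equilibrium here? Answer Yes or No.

Yes

On path, the buyer holds the prior and pays 1/4·27 + 3/4·23 = 24. Off path (the inspection), believing low-mileage, it pays 27.
low-mileage: no inspection nets 24; the inspection nets 27 − 5 = 22. low-mileage stays.
high-mileage: no inspection nets 24; the inspection nets 27 − 6 = 21. high-mileage stays.
No type deviates, so pooling is sustained.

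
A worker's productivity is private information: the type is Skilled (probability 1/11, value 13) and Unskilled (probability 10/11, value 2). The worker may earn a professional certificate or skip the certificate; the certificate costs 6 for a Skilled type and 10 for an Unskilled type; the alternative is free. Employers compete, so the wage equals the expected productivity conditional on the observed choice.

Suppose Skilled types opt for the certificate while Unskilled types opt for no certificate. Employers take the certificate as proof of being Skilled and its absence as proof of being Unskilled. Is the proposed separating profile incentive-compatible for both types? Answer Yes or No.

Under these beliefs, the certificate earns wage 13 and no certificate earns wage 2.
Skilled: the certificate nets 13 − 6 = 7; no certificate nets 2. Skilled prefers the certificate.
Unskilled: the certificate nets 13 − 10 = 3; no certificate nets 2. Unskilled would deviate to the certificate.
Unskilled has a profitable deviation, so the profile is not an equilibrium.

No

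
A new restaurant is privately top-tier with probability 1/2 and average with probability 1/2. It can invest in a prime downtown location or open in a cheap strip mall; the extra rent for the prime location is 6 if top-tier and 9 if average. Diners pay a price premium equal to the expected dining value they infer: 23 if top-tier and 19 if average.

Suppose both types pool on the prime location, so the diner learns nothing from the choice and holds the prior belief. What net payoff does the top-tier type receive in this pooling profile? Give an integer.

Pooled price premium = 1/2·23 + 1/2·19 = 21.
top-tier pays cost 6 for the prime location, so net payoff = 21 − 6 = 15.

15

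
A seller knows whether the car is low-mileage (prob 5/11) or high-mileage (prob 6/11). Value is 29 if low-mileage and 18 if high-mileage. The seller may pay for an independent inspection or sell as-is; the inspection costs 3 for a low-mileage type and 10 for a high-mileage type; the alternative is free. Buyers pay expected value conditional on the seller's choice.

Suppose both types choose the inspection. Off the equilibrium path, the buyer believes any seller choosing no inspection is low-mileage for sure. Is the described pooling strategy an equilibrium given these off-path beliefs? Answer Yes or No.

No

On path, the buyer holds the prior and pays 5/11·29 + 6/11·18 = 23. Off path (no inspection), believing low-mileage, it pays 29.
low-mileage: the inspection nets 23 − 3 = 20; no inspection nets 29. low-mileage would deviate.
high-mileage: the inspection nets 23 − 10 = 13; no inspection nets 29. high-mileage would deviate.
A type deviates, so pooling fails.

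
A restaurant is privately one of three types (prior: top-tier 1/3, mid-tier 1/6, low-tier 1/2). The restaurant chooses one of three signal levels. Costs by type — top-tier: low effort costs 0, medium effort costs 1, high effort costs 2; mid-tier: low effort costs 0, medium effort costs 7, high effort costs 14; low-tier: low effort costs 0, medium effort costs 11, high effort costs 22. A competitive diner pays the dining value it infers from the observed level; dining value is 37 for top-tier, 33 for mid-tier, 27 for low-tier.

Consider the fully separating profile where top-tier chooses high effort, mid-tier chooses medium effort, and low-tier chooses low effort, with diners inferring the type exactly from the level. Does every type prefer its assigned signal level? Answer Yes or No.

No

Separating price premiums: high effort → 37, medium effort → 33, low effort → 27.
top-tier (assigned high effort): low effort: 27 − 0 = 27; medium effort: 33 − 1 = 32; high effort: 37 − 2 = 35. top-tier stays.
mid-tier (assigned medium effort): low effort: 27 − 0 = 27; medium effort: 33 − 7 = 26; high effort: 37 − 14 = 23. mid-tier prefers low effort.
low-tier (assigned low effort): low effort: 27 − 0 = 27; medium effort: 33 − 11 = 22; high effort: 37 − 22 = 15. low-tier stays.
At least one type deviates; the separating profile fails.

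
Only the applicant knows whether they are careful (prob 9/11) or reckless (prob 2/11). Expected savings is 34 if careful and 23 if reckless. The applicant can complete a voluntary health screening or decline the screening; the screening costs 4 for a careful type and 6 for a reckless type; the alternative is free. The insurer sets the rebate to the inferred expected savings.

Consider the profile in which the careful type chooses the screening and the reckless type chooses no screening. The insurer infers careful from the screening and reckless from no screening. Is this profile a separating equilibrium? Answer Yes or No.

No

Under these beliefs, the screening earns rebate 34 and no screening earns rebate 23.
careful: the screening nets 34 − 4 = 30; no screening nets 23. careful prefers the screening.
reckless: the screening nets 34 − 6 = 28; no screening nets 23. reckless would deviate to the screening.
reckless has a profitable deviation, so the profile is not an equilibrium.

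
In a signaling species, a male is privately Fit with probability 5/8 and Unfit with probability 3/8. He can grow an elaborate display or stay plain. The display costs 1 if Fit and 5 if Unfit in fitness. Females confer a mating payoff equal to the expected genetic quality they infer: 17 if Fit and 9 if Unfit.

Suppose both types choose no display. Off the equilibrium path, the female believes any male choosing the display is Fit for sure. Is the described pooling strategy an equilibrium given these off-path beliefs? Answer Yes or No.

On path, the female holds the prior and pays 5/8·17 + 3/8·9 = 14. Off path (the display), believing Fit, it pays 17.
Fit: no display nets 14; the display nets 17 − 1 = 16. Fit would deviate.
Unfit: no display nets 14; the display nets 17 − 5 = 12. Unfit stays.
A type deviates, so pooling fails.

No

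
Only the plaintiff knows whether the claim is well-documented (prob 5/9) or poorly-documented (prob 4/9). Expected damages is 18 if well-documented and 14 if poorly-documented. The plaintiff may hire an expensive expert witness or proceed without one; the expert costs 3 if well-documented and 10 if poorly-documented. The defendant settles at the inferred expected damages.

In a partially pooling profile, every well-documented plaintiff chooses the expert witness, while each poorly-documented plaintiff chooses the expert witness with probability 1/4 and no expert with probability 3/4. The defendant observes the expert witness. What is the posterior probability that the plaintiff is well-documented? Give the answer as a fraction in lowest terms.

P(the expert witness) = (5/9)·1 + (4/9)·(1/4) = 2/3.
By Bayes' rule, P(well-documented | the expert witness) = (5/9) / (2/3) = 5/6.

5/6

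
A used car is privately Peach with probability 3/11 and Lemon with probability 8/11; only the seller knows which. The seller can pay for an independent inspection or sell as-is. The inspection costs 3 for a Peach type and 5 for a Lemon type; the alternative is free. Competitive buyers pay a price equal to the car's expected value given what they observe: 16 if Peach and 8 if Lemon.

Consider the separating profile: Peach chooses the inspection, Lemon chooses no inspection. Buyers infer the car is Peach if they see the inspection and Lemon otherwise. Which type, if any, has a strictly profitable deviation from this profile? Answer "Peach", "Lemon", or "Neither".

The inspection pays 16; no inspection pays 8.
Peach: assigned the inspection, nets 16 − 3 = 13; deviating to no inspection nets 8.
Lemon: assigned no inspection, nets 8; deviating to the inspection nets 16 − 5 = 11.
The Lemon type gains 3 by deviating.

Lemon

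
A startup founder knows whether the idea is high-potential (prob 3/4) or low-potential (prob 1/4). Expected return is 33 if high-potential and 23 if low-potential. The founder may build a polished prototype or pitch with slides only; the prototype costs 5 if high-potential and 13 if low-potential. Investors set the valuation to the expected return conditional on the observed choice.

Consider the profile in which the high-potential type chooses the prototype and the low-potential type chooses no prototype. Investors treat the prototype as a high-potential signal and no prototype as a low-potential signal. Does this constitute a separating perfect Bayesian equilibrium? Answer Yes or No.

Under these beliefs, the prototype earns valuation 33 and no prototype earns valuation 23.
high-potential: the prototype nets 33 − 5 = 28; no prototype nets 23. high-potential prefers the prototype.
low-potential: the prototype nets 33 − 13 = 20; no prototype nets 23. low-potential prefers no prototype.
Neither type deviates, so the separating profile is an equilibrium.

Yes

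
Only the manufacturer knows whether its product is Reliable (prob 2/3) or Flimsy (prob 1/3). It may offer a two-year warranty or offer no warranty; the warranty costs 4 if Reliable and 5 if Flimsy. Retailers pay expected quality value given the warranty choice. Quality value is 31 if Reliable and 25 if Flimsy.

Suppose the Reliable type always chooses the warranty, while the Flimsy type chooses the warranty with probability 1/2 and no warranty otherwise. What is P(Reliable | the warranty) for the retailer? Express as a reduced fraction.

P(the warranty) = (2/3)·1 + (1/3)·(1/2) = 5/6.
By Bayes' rule, P(Reliable | the warranty) = (2/3) / (5/6) = 4/5.

4/5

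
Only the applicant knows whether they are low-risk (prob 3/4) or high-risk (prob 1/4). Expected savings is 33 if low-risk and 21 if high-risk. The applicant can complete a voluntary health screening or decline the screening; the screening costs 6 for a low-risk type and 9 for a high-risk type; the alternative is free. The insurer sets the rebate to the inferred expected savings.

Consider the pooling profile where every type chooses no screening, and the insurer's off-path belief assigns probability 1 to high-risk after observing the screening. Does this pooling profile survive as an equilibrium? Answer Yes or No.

Yes

On path, the insurer holds the prior and pays 3/4·33 + 1/4·21 = 30. Off path (the screening), believing high-risk, it pays 21.
low-risk: no screening nets 30; the screening nets 21 − 6 = 15. low-risk stays.
high-risk: no screening nets 30; the screening nets 21 − 9 = 12. high-risk stays.
No type deviates, so pooling is sustained.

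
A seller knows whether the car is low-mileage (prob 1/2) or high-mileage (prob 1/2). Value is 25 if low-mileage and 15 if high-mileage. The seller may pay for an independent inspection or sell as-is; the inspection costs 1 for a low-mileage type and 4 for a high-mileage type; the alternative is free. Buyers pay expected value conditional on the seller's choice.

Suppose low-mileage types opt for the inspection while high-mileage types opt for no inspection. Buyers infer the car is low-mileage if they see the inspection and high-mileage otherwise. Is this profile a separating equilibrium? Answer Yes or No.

No

Under these beliefs, the inspection earns price 25 and no inspection earns price 15.
low-mileage: the inspection nets 25 − 1 = 24; no inspection nets 15. low-mileage prefers the inspection.
high-mileage: the inspection nets 25 − 4 = 21; no inspection nets 15. high-mileage would deviate to the inspection.
high-mileage has a profitable deviation, so the profile is not an equilibrium.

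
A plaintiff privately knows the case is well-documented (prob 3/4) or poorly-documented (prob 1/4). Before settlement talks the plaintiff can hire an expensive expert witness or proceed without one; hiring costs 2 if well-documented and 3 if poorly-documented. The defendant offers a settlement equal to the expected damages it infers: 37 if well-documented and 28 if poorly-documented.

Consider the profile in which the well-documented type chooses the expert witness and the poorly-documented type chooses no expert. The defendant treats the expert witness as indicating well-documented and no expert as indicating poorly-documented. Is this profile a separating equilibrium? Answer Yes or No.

No

Under these beliefs, the expert witness earns settlement 37 and no expert earns settlement 28.
well-documented: the expert witness nets 37 − 2 = 35; no expert nets 28. well-documented prefers the expert witness.
poorly-documented: the expert witness nets 37 − 3 = 34; no expert nets 28. poorly-documented would deviate to the expert witness.
poorly-documented has a profitable deviation, so the profile is not an equilibrium.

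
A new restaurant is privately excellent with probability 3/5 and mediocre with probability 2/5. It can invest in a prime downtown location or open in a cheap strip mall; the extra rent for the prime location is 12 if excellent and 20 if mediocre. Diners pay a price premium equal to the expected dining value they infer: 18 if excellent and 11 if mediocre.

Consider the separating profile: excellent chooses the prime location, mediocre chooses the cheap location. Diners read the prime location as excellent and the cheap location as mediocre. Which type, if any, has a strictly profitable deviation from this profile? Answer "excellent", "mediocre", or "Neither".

The prime location pays 18; the cheap location pays 11.
excellent: assigned the prime location, nets 18 − 12 = 6; deviating to the cheap location nets 11.
mediocre: assigned the cheap location, nets 11; deviating to the prime location nets 18 − 20 = -2.
The excellent type gains 5 by deviating.

excellent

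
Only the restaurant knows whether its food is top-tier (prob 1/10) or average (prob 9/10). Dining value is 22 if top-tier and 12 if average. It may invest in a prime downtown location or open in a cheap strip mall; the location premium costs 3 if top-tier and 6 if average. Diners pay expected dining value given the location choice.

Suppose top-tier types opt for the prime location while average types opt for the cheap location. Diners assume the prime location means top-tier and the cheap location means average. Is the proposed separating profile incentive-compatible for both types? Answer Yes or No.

Under these beliefs, the prime location earns price premium 22 and the cheap location earns price premium 12.
top-tier: the prime location nets 22 − 3 = 19; the cheap location nets 12. top-tier prefers the prime location.
average: the prime location nets 22 − 6 = 16; the cheap location nets 12. average would deviate to the prime location.
average has a profitable deviation, so the profile is not an equilibrium.

No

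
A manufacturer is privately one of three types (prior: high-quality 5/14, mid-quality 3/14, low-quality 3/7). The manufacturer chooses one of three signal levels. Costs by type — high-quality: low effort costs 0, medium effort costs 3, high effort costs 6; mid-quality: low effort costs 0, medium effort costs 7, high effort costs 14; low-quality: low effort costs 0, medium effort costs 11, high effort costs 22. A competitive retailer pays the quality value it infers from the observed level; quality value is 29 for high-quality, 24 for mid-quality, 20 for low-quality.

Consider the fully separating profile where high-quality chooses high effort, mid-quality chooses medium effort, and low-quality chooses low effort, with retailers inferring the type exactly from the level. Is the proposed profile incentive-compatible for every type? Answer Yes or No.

No

Separating prices: high effort → 29, medium effort → 24, low effort → 20.
high-quality (assigned high effort): low effort: 20 − 0 = 20; medium effort: 24 − 3 = 21; high effort: 29 − 6 = 23. high-quality stays.
mid-quality (assigned medium effort): low effort: 20 − 0 = 20; medium effort: 24 − 7 = 17; high effort: 29 − 14 = 15. mid-quality prefers low effort.
low-quality (assigned low effort): low effort: 20 − 0 = 20; medium effort: 24 − 11 = 13; high effort: 29 − 22 = 7. low-quality stays.
At least one type deviates; the separating profile fails.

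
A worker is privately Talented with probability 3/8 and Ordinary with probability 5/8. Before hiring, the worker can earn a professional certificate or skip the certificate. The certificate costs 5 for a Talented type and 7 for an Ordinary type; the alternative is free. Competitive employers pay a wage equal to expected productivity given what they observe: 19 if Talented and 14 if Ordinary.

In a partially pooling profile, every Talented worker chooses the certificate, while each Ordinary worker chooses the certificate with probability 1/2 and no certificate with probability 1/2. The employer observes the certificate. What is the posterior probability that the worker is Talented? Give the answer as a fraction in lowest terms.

P(the certificate) = (3/8)·1 + (5/8)·(1/2) = 11/16.
By Bayes' rule, P(Talented | the certificate) = (3/8) / (11/16) = 6/11.

6/11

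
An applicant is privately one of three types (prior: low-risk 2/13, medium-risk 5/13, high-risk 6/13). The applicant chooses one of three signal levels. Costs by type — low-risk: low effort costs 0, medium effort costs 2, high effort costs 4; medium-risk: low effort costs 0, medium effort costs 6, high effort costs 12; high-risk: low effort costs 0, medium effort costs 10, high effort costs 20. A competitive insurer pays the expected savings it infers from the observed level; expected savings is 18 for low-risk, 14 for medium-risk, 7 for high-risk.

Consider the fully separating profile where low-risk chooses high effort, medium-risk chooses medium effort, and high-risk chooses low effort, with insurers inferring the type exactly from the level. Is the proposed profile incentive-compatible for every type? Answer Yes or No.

Yes

Separating rebates: high effort → 18, medium effort → 14, low effort → 7.
low-risk (assigned high effort): low effort: 7 − 0 = 7; medium effort: 14 − 2 = 12; high effort: 18 − 4 = 14. low-risk stays.
medium-risk (assigned medium effort): low effort: 7 − 0 = 7; medium effort: 14 − 6 = 8; high effort: 18 − 12 = 6. medium-risk stays.
high-risk (assigned low effort): low effort: 7 − 0 = 7; medium effort: 14 − 10 = 4; high effort: 18 − 20 = -2. high-risk stays.
Every type prefers its assigned level; separation holds.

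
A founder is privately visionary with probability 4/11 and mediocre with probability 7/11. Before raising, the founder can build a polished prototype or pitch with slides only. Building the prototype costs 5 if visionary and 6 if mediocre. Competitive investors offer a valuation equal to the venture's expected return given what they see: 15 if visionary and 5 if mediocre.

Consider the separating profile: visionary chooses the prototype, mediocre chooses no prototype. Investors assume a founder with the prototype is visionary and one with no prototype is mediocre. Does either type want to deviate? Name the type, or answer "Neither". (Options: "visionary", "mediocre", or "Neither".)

The prototype pays 15; no prototype pays 5.
visionary: assigned the prototype, nets 15 − 5 = 10; deviating to no prototype nets 5.
mediocre: assigned no prototype, nets 5; deviating to the prototype nets 15 − 6 = 9.
The mediocre type gains 4 by deviating.

mediocre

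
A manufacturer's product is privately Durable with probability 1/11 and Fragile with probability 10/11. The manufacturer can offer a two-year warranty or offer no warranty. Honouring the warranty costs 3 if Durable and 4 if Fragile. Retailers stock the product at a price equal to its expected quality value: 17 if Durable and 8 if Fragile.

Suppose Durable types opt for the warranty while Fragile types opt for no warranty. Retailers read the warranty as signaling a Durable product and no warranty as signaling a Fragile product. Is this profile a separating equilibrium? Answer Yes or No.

Under these beliefs, the warranty earns price 17 and no warranty earns price 8.
Durable: the warranty nets 17 − 3 = 14; no warranty nets 8. Durable prefers the warranty.
Fragile: the warranty nets 17 − 4 = 13; no warranty nets 8. Fragile would deviate to the warranty.
Fragile has a profitable deviation, so the profile is not an equilibrium.

No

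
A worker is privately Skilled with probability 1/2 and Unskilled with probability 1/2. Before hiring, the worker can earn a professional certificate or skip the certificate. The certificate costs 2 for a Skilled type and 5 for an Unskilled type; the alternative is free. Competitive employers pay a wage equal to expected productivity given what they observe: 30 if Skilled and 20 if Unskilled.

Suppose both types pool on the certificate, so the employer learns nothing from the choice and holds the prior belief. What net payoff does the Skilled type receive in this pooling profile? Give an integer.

Pooled wage = 1/2·30 + 1/2·20 = 25.
Skilled pays cost 2 for the certificate, so net payoff = 25 − 2 = 23.

23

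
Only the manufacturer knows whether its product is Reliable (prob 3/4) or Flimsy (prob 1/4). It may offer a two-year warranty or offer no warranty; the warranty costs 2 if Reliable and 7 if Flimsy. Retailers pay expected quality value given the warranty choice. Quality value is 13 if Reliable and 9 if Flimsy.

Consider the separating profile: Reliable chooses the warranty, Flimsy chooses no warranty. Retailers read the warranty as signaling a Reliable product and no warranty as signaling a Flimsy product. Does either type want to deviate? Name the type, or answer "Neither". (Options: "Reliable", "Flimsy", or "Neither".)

The warranty pays 13; no warranty pays 9.
Reliable: assigned the warranty, nets 13 − 2 = 11; deviating to no warranty nets 9.
Flimsy: assigned no warranty, nets 9; deviating to the warranty nets 13 − 7 = 6.
Both types strictly prefer their assigned action; no profitable deviation.

Neither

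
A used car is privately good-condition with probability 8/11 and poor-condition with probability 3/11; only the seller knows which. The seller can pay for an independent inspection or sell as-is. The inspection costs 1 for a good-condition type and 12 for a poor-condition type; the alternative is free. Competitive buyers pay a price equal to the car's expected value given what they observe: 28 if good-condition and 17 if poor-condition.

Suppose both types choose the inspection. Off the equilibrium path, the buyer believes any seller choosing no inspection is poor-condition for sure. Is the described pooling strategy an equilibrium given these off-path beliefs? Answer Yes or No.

On path, the buyer holds the prior and pays 8/11·28 + 3/11·17 = 25. Off path (no inspection), believing poor-condition, it pays 17.
good-condition: the inspection nets 25 − 1 = 24; no inspection nets 17. good-condition stays.
poor-condition: the inspection nets 25 − 12 = 13; no inspection nets 17. poor-condition would deviate.
A type deviates, so pooling fails.

No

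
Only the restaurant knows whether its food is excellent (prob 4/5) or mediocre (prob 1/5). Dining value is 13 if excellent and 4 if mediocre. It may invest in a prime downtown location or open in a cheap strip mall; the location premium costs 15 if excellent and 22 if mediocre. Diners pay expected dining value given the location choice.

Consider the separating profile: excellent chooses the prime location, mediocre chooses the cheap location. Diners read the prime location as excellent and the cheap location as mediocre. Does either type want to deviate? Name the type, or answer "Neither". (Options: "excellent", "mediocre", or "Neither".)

excellent

The prime location pays 13; the cheap location pays 4.
excellent: assigned the prime location, nets 13 − 15 = -2; deviating to the cheap location nets 4.
mediocre: assigned the cheap location, nets 4; deviating to the prime location nets 13 − 22 = -9.
The excellent type gains 6 by deviating.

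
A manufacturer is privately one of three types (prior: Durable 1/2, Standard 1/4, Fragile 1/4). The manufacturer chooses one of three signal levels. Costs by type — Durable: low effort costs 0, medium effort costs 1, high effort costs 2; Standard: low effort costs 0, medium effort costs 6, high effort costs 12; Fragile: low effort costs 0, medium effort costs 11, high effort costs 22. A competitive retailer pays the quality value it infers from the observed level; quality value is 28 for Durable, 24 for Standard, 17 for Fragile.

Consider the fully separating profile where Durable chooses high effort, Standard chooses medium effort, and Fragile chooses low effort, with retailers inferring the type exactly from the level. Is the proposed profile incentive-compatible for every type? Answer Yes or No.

Yes

Separating prices: high effort → 28, medium effort → 24, low effort → 17.
Durable (assigned high effort): low effort: 17 − 0 = 17; medium effort: 24 − 1 = 23; high effort: 28 − 2 = 26. Durable stays.
Standard (assigned medium effort): low effort: 17 − 0 = 17; medium effort: 24 − 6 = 18; high effort: 28 − 12 = 16. Standard stays.
Fragile (assigned low effort): low effort: 17 − 0 = 17; medium effort: 24 − 11 = 13; high effort: 28 − 22 = 6. Fragile stays.
Every type prefers its assigned level; separation holds.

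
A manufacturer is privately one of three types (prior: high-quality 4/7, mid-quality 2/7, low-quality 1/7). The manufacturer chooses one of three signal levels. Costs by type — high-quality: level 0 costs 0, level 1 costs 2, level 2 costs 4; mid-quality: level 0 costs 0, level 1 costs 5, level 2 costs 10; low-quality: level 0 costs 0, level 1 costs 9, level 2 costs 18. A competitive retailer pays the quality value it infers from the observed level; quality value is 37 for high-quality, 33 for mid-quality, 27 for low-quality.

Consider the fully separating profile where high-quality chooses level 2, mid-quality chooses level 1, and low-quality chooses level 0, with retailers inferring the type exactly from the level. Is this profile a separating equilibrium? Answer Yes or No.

Yes

Separating prices: level 2 → 37, level 1 → 33, level 0 → 27.
high-quality (assigned level 2): level 0: 27 − 0 = 27; level 1: 33 − 2 = 31; level 2: 37 − 4 = 33. high-quality stays.
mid-quality (assigned level 1): level 0: 27 − 0 = 27; level 1: 33 − 5 = 28; level 2: 37 − 10 = 27. mid-quality stays.
low-quality (assigned level 0): level 0: 27 − 0 = 27; level 1: 33 − 9 = 24; level 2: 37 − 18 = 19. low-quality stays.
Every type prefers its assigned level; separation holds.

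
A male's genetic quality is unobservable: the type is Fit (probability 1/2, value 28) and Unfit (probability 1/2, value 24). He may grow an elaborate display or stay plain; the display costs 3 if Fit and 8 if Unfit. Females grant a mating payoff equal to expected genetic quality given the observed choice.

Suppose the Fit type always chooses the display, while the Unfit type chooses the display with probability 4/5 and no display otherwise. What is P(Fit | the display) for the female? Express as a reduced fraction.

P(the display) = (1/2)·1 + (1/2)·(4/5) = 9/10.
By Bayes' rule, P(Fit | the display) = (1/2) / (9/10) = 5/9.

5/9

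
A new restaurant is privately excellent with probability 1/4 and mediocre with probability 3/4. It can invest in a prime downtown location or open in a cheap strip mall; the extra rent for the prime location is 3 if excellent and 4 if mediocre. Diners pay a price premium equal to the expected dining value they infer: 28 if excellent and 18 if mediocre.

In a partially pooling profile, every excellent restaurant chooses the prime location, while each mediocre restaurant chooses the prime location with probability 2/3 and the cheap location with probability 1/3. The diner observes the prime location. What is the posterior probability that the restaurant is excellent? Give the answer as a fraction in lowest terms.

1/3

P(the prime location) = (1/4)·1 + (3/4)·(2/3) = 3/4.
By Bayes' rule, P(excellent | the prime location) = (1/4) / (3/4) = 1/3.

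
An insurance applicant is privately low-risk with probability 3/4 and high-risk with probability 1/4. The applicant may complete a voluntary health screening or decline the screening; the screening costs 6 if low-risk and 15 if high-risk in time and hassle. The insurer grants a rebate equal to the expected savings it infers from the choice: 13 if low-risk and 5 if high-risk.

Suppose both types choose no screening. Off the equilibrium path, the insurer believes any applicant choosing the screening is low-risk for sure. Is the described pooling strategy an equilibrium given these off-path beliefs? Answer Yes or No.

Yes

On path, the insurer holds the prior and pays 3/4·13 + 1/4·5 = 11. Off path (the screening), believing low-risk, it pays 13.
low-risk: no screening nets 11; the screening nets 13 − 6 = 7. low-risk stays.
high-risk: no screening nets 11; the screening nets 13 − 15 = -2. high-risk stays.
No type deviates, so pooling is sustained.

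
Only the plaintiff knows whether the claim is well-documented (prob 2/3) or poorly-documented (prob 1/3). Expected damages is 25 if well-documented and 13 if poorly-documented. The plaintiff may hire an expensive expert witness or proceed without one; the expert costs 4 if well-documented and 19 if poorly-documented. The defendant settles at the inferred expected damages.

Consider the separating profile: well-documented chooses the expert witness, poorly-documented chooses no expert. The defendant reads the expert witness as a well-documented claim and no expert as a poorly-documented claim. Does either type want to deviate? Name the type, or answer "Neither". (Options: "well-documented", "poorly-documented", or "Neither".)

The expert witness pays 25; no expert pays 13.
well-documented: assigned the expert witness, nets 25 − 4 = 21; deviating to no expert nets 13.
poorly-documented: assigned no expert, nets 13; deviating to the expert witness nets 25 − 19 = 6.
Both types strictly prefer their assigned action; no profitable deviation.

Neither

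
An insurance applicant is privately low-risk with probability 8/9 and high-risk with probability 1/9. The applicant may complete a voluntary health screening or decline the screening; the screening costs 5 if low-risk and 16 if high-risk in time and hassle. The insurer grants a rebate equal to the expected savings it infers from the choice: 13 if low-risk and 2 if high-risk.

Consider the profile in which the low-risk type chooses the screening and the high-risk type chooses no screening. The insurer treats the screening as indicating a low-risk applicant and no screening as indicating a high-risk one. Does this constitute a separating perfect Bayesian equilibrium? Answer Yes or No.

Under these beliefs, the screening earns rebate 13 and no screening earns rebate 2.
low-risk: the screening nets 13 − 5 = 8; no screening nets 2. low-risk prefers the screening.
high-risk: the screening nets 13 − 16 = -3; no screening nets 2. high-risk prefers no screening.
Neither type deviates, so the separating profile is an equilibrium.

Yes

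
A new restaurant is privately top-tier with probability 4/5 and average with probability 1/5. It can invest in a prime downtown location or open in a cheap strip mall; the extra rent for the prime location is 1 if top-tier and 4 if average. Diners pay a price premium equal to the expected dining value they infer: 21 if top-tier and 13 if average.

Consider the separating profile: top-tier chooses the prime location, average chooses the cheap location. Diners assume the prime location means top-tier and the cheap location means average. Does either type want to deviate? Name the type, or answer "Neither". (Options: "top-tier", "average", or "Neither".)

The prime location pays 21; the cheap location pays 13.
top-tier: assigned the prime location, nets 21 − 1 = 20; deviating to the cheap location nets 13.
average: assigned the cheap location, nets 13; deviating to the prime location nets 21 − 4 = 17.
The average type gains 4 by deviating.

average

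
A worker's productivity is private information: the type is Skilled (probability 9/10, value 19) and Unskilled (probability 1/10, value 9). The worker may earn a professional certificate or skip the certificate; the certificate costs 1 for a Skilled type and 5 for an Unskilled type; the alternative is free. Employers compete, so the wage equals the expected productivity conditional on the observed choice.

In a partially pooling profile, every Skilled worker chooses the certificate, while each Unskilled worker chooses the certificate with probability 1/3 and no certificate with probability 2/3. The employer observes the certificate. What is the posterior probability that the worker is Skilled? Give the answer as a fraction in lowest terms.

27/28

P(the certificate) = (9/10)·1 + (1/10)·(1/3) = 14/15.
By Bayes' rule, P(Skilled | the certificate) = (9/10) / (14/15) = 27/28.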